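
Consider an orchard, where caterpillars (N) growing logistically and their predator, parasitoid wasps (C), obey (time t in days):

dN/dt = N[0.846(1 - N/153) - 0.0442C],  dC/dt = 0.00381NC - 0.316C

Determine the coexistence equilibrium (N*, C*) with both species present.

From dC/dt = 0 with C > 0: 0.00381N* = 0.316, so N* = 82.9.
Substitute into dN/dt = 0: 0.846(1 - 82.9/153) = 0.0442C*.
The bracket is 0.458, giving C* = 0.387/0.0442 = 8.76.

N* ≈ 82.9, C* ≈ 8.76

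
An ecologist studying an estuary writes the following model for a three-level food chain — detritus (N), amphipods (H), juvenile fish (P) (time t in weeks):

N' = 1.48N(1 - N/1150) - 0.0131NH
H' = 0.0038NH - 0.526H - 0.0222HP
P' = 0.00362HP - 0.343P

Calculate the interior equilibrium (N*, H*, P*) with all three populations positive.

N* ≈ 186, H* ≈ 94.8, P* ≈ 8.06

From dP/dt = 0: 0.00362H* = 0.343, so H* = 94.8.
From dN/dt = 0: 1.48(1 - N*/1150) = 0.0131·94.8, giving N* = 1150·(1 - 0.839) = 186.
From dH/dt = 0: 0.0038·186 - 0.526 = 0.0222P*, so P* = 0.179/0.0222 = 8.06.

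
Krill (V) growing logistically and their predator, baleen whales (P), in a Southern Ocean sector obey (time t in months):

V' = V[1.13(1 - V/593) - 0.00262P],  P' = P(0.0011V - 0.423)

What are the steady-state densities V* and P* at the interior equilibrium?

From dP/dt = 0 with P > 0: 0.0011V* = 0.423, so V* = 385.
Substitute into dV/dt = 0: 1.13(1 - 385/593) = 0.00262P*.
The bracket is 0.352, giving P* = 0.397/0.00262 = 152.

V* ≈ 385, P* ≈ 152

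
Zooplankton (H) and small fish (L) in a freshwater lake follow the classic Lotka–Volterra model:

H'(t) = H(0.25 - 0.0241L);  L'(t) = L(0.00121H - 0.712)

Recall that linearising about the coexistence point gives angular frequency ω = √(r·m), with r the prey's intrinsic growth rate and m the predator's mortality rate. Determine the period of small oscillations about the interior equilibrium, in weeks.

Here r = 0.25 and m = 0.712, so r·m = 0.178.
ω = √0.178 = 0.422 per week, hence T = 2π/ω ≈ 14.9 weeks.

T ≈ 14.9 weeks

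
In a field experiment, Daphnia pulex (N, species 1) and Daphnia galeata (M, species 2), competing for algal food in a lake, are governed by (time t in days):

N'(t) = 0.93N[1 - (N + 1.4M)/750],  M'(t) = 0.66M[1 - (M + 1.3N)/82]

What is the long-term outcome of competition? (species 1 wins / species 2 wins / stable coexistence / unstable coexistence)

species 1 excludes species 2

Compare the nullcline intercepts: K1/α12 = 750/1.4 = 536 > K2 = 82; K2/α21 = 82/1.3 = 63.1 < K1 = 750.
Since the inequalities point opposite ways, species 1 can invade but species 2 cannot.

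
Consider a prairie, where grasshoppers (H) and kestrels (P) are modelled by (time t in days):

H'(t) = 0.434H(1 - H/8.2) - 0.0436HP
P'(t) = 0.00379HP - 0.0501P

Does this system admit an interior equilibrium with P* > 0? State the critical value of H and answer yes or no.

The predator equation gives dP/dt > 0 only when H > 0.0501/0.00379 = 13.2.
Without the predator, H → K = 8.2. Since 8.2 < 13.2, the predator cannot invade.

Threshold H = 13.2; K < 13.2, so no, the predator goes extinct.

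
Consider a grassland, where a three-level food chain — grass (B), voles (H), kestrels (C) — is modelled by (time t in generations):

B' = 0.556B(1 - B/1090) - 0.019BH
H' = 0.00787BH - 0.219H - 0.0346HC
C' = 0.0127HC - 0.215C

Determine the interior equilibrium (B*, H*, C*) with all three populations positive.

From dC/dt = 0: 0.0127H* = 0.215, so H* = 16.9.
From dB/dt = 0: 0.556(1 - B*/1090) = 0.019·16.9, giving B* = 1090·(1 - 0.579) = 459.
From dH/dt = 0: 0.00787·459 - 0.219 = 0.0346C*, so C* = 3.4/0.0346 = 98.2.

B* ≈ 459, H* ≈ 16.9, C* ≈ 98.2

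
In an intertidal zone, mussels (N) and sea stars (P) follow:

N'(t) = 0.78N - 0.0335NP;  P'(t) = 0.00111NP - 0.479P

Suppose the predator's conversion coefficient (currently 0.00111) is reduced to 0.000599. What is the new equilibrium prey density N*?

At the interior fixed point, setting dP/dt = 0 with P > 0 fixes N* = (predator death rate)/(NP coefficient) — independent of the other coefficients.
With the change, N* = 0.479/0.000599 = 800; it rises from 432.

N* ≈ 800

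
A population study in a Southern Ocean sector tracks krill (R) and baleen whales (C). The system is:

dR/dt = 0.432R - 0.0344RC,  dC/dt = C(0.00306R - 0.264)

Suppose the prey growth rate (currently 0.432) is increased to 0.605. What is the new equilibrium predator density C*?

At the interior fixed point, setting dR/dt = 0 with R > 0 fixes C* = (prey growth rate)/(RC coefficient) — independent of the other coefficients.
With the change, C* = 0.605/0.0344 = 17.6; it rises from 12.6.

C* ≈ 17.6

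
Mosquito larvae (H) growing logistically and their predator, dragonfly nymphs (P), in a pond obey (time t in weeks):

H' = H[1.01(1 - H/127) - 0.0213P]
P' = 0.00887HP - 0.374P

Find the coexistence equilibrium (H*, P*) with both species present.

H* ≈ 42.2, P* ≈ 31.7

From dP/dt = 0 with P > 0: 0.00887H* = 0.374, so H* = 42.2.
Substitute into dH/dt = 0: 1.01(1 - 42.2/127) = 0.0213P*.
The bracket is 0.668, giving P* = 0.675/0.0213 = 31.7.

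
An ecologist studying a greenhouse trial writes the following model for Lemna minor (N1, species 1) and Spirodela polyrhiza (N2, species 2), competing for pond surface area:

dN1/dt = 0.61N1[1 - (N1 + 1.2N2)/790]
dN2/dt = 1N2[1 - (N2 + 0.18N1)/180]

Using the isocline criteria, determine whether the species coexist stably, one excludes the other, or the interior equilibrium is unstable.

Compare the nullcline intercepts: K1/α12 = 790/1.2 = 658 > K2 = 180; K2/α21 = 180/0.18 = 1000 > K1 = 790.
Since both inequalities hold, each species can invade when rare, so the interior equilibrium is stable.

stable coexistence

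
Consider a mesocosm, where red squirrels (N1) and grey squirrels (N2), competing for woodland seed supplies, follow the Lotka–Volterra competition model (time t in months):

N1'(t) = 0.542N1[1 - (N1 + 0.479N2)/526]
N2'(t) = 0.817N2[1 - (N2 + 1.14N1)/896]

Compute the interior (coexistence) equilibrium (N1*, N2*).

Setting both brackets to zero gives the nullclines N1 + 0.479N2 = 526 and 1.14N1 + N2 = 896.
Substituting N2 = 896 - 1.14N1 into the first: N1(1 - 0.479·1.14) = 526 - 0.479·896.
So N1* = 96.8/0.454 = 213, and then N2* = 896 - 1.14·213 = 653.

N1* ≈ 213, N2* ≈ 653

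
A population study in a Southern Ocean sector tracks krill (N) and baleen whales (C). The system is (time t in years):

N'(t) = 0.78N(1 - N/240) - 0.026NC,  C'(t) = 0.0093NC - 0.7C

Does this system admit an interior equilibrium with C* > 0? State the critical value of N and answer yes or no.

Threshold N = 75.3; K > 75.3, so yes, the predator persists.

The predator equation gives dC/dt > 0 only when N > 0.7/0.0093 = 75.3.
Without the predator, N → K = 240. Since 240 > 75.3, the predator can invade and persist.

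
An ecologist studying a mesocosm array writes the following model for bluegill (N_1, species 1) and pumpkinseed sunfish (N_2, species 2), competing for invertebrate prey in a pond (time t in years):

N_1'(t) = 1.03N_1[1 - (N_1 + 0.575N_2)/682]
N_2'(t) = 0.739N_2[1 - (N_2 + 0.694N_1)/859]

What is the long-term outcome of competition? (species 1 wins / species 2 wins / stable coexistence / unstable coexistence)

Compare the nullcline intercepts: K1/α12 = 682/0.575 = 1190 > K2 = 859; K2/α21 = 859/0.694 = 1240 > K1 = 682.
Since both inequalities hold, each species can invade when rare, so the interior equilibrium is stable.

stable coexistence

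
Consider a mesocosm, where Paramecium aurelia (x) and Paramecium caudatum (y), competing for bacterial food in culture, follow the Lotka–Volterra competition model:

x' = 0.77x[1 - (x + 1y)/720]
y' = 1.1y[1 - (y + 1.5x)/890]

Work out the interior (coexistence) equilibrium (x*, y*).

Setting both brackets to zero gives the nullclines x + 1y = 720 and 1.5x + y = 890.
Substituting y = 890 - 1.5x into the first: x(1 - 1·1.5) = 720 - 1·890.
So x* = -170/-0.5 = 340, and then y* = 890 - 1.5·340 = 380.

x* ≈ 340, y* ≈ 380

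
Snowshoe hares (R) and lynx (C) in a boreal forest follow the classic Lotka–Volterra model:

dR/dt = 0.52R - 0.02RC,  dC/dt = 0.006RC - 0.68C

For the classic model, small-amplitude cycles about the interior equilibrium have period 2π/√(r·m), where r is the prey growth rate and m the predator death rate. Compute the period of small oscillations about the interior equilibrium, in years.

Here r = 0.52 and m = 0.68, so r·m = 0.354.
ω = √0.354 = 0.595 per year, hence T = 2π/ω ≈ 10.6 years.

T ≈ 10.6 years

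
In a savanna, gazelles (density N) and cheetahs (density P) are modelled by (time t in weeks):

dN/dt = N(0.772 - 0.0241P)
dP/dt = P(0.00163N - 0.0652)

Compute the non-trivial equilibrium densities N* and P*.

N* ≈ 40, P* ≈ 32

Set dP/dt = 0 with P > 0: 0.00163N - 0.0652 = 0, so N* = 0.0652/0.00163 = 40.
Set dN/dt = 0 with N > 0: 0.772 - 0.0241P = 0, so P* = 0.772/0.0241 = 32.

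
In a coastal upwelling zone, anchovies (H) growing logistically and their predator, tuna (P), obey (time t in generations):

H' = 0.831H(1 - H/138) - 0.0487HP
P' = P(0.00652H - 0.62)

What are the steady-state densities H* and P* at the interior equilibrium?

From dP/dt = 0 with P > 0: 0.00652H* = 0.62, so H* = 95.1.
Substitute into dH/dt = 0: 0.831(1 - 95.1/138) = 0.0487P*.
The bracket is 0.311, giving P* = 0.258/0.0487 = 5.31.

H* ≈ 95.1, P* ≈ 5.31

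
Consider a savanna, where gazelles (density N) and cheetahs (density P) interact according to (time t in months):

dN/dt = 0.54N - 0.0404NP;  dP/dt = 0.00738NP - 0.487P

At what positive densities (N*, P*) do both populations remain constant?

Set dP/dt = 0 with P > 0: 0.00738N - 0.487 = 0, so N* = 0.487/0.00738 = 66.
Set dN/dt = 0 with N > 0: 0.54 - 0.0404P = 0, so P* = 0.54/0.0404 = 13.4.

N* ≈ 66, P* ≈ 13.4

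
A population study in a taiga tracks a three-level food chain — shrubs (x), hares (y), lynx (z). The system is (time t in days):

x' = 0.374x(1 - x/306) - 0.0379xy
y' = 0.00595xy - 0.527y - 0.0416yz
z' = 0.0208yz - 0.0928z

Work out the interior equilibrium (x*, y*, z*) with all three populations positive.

From dz/dt = 0: 0.0208y* = 0.0928, so y* = 4.46.
From dx/dt = 0: 0.374(1 - x*/306) = 0.0379·4.46, giving x* = 306·(1 - 0.452) = 168.
From dy/dt = 0: 0.00595·168 - 0.527 = 0.0416z*, so z* = 0.471/0.0416 = 11.3.

x* ≈ 168, y* ≈ 4.46, z* ≈ 11.3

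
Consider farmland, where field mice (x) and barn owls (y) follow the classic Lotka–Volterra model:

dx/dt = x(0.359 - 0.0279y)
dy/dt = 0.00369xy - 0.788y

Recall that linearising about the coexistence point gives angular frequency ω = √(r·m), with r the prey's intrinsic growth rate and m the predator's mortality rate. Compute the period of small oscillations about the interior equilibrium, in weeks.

Here r = 0.359 and m = 0.788, so r·m = 0.283.
ω = √0.283 = 0.532 per week, hence T = 2π/ω ≈ 11.8 weeks.

T ≈ 11.8 weeks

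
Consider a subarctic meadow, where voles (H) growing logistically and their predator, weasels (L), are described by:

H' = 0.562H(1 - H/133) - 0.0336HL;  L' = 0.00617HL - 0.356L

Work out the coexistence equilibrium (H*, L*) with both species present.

From dL/dt = 0 with L > 0: 0.00617H* = 0.356, so H* = 57.7.
Substitute into dH/dt = 0: 0.562(1 - 57.7/133) = 0.0336L*.
The bracket is 0.566, giving L* = 0.318/0.0336 = 9.47.

H* ≈ 57.7, L* ≈ 9.47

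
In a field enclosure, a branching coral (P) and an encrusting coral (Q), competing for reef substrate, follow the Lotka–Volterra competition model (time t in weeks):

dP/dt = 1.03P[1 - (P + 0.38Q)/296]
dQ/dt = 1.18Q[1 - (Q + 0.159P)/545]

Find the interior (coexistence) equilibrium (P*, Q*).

Setting both brackets to zero gives the nullclines P + 0.38Q = 296 and 0.159P + Q = 545.
Substituting Q = 545 - 0.159P into the first: P(1 - 0.38·0.159) = 296 - 0.38·545.
So P* = 88.9/0.94 = 94.6, and then Q* = 545 - 0.159·94.6 = 530.

P* ≈ 94.6, Q* ≈ 530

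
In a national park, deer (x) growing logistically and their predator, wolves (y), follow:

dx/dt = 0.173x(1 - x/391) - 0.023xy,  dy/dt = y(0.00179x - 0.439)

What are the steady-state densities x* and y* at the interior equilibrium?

x* ≈ 245, y* ≈ 2.8

From dy/dt = 0 with y > 0: 0.00179x* = 0.439, so x* = 245.
Substitute into dx/dt = 0: 0.173(1 - 245/391) = 0.023y*.
The bracket is 0.373, giving y* = 0.0645/0.023 = 2.8.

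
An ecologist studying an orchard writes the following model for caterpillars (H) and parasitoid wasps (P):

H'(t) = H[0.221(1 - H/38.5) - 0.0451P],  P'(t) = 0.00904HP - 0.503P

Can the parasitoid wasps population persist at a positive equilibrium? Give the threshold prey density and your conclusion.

Threshold H = 55.6; K < 55.6, so no, the predator goes extinct.

The predator equation gives dP/dt > 0 only when H > 0.503/0.00904 = 55.6.
Without the predator, H → K = 38.5. Since 38.5 < 55.6, the predator cannot invade.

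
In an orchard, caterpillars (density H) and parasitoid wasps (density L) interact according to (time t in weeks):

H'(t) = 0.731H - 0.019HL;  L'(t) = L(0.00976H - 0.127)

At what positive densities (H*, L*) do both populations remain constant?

H* ≈ 13, L* ≈ 38.5

Set dL/dt = 0 with L > 0: 0.00976H - 0.127 = 0, so H* = 0.127/0.00976 = 13.
Set dH/dt = 0 with H > 0: 0.731 - 0.019L = 0, so L* = 0.731/0.019 = 38.5.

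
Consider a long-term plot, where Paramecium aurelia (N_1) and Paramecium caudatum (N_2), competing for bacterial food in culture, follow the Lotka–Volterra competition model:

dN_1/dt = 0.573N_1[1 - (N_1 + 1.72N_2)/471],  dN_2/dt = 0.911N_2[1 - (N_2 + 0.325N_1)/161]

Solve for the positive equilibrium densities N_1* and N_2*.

Setting both brackets to zero gives the nullclines N_1 + 1.72N_2 = 471 and 0.325N_1 + N_2 = 161.
Substituting N_2 = 161 - 0.325N_1 into the first: N_1(1 - 1.72·0.325) = 471 - 1.72·161.
So N_1* = 194/0.441 = 440, and then N_2* = 161 - 0.325·440 = 18.

N_1* ≈ 440, N_2* ≈ 18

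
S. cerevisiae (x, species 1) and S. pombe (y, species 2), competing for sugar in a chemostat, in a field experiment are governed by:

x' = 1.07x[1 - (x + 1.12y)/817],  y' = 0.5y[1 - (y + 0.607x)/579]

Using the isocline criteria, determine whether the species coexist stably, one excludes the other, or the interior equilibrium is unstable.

stable coexistence

Compare the nullcline intercepts: K1/α12 = 817/1.12 = 729 > K2 = 579; K2/α21 = 579/0.607 = 954 > K1 = 817.
Since both inequalities hold, each species can invade when rare, so the interior equilibrium is stable.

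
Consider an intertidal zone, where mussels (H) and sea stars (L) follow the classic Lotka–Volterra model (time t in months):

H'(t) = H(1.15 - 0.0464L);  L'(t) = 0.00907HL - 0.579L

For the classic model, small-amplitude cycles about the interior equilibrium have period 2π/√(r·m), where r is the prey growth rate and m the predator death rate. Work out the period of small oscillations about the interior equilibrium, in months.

T ≈ 7.7 months

Here r = 1.15 and m = 0.579, so r·m = 0.666.
ω = √0.666 = 0.816 per month, hence T = 2π/ω ≈ 7.7 months.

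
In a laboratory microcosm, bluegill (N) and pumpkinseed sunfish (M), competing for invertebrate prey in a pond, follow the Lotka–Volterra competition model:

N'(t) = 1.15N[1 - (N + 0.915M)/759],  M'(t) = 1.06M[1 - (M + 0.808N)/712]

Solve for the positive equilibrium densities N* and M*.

N* ≈ 412, M* ≈ 379

Setting both brackets to zero gives the nullclines N + 0.915M = 759 and 0.808N + M = 712.
Substituting M = 712 - 0.808N into the first: N(1 - 0.915·0.808) = 759 - 0.915·712.
So N* = 108/0.261 = 412, and then M* = 712 - 0.808·412 = 379.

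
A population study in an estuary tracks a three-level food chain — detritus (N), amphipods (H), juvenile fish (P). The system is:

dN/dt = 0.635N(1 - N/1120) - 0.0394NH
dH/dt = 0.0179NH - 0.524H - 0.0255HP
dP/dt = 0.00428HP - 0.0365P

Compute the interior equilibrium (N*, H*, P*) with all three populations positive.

N* ≈ 527, H* ≈ 8.53, P* ≈ 350

From dP/dt = 0: 0.00428H* = 0.0365, so H* = 8.53.
From dN/dt = 0: 0.635(1 - N*/1120) = 0.0394·8.53, giving N* = 1120·(1 - 0.529) = 527.
From dH/dt = 0: 0.0179·527 - 0.524 = 0.0255P*, so P* = 8.92/0.0255 = 350.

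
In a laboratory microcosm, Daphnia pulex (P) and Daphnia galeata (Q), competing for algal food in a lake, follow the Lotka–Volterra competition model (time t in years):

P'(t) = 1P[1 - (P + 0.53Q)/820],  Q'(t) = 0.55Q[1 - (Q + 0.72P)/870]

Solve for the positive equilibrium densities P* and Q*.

P* ≈ 580, Q* ≈ 452

Setting both brackets to zero gives the nullclines P + 0.53Q = 820 and 0.72P + Q = 870.
Substituting Q = 870 - 0.72P into the first: P(1 - 0.53·0.72) = 820 - 0.53·870.
So P* = 359/0.618 = 580, and then Q* = 870 - 0.72·580 = 452.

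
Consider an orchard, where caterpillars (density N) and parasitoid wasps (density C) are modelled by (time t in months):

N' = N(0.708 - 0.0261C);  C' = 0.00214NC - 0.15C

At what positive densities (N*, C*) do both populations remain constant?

N* ≈ 70.1, C* ≈ 27.1

Set dC/dt = 0 with C > 0: 0.00214N - 0.15 = 0, so N* = 0.15/0.00214 = 70.1.
Set dN/dt = 0 with N > 0: 0.708 - 0.0261C = 0, so C* = 0.708/0.0261 = 27.1.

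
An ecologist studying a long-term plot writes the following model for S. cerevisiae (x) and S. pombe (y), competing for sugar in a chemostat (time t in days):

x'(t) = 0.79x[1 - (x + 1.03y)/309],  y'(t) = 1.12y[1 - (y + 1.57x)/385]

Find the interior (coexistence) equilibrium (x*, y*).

Setting both brackets to zero gives the nullclines x + 1.03y = 309 and 1.57x + y = 385.
Substituting y = 385 - 1.57x into the first: x(1 - 1.03·1.57) = 309 - 1.03·385.
So x* = -87.6/-0.617 = 142, and then y* = 385 - 1.57·142 = 162.

x* ≈ 142, y* ≈ 162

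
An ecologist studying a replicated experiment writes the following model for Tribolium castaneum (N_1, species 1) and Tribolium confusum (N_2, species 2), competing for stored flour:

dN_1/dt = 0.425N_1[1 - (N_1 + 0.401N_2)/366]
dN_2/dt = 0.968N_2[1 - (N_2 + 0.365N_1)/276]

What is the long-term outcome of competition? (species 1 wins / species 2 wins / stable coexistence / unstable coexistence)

stable coexistence

Compare the nullcline intercepts: K1/α12 = 366/0.401 = 913 > K2 = 276; K2/α21 = 276/0.365 = 756 > K1 = 366.
Since both inequalities hold, each species can invade when rare, so the interior equilibrium is stable.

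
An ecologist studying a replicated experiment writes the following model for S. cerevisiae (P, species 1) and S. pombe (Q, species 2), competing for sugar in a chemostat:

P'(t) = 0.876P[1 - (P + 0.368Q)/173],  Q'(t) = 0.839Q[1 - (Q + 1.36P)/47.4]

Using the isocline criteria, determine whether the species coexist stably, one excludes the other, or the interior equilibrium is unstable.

species 1 excludes species 2

Compare the nullcline intercepts: K1/α12 = 173/0.368 = 470 > K2 = 47.4; K2/α21 = 47.4/1.36 = 34.9 < K1 = 173.
Since the inequalities point opposite ways, species 1 can invade but species 2 cannot.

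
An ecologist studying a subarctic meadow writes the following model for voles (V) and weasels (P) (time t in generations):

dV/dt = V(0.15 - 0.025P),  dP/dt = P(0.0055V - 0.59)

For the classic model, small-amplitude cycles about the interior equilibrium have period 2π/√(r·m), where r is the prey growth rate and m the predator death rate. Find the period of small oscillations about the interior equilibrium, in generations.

T ≈ 21.1 generations

Here r = 0.15 and m = 0.59, so r·m = 0.0885.
ω = √0.0885 = 0.297 per generation, hence T = 2π/ω ≈ 21.1 generations.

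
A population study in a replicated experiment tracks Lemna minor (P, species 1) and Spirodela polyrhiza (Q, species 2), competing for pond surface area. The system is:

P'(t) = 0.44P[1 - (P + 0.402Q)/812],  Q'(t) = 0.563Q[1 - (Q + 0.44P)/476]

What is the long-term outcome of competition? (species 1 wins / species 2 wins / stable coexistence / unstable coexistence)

Compare the nullcline intercepts: K1/α12 = 812/0.402 = 2020 > K2 = 476; K2/α21 = 476/0.44 = 1080 > K1 = 812.
Since both inequalities hold, each species can invade when rare, so the interior equilibrium is stable.

stable coexistence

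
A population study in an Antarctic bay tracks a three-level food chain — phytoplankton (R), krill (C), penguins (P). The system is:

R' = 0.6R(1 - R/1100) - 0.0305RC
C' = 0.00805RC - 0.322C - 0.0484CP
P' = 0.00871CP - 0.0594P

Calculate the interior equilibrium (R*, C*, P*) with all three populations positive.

R* ≈ 719, C* ≈ 6.82, P* ≈ 113

From dP/dt = 0: 0.00871C* = 0.0594, so C* = 6.82.
From dR/dt = 0: 0.6(1 - R*/1100) = 0.0305·6.82, giving R* = 1100·(1 - 0.347) = 719.
From dC/dt = 0: 0.00805·719 - 0.322 = 0.0484P*, so P* = 5.46/0.0484 = 113.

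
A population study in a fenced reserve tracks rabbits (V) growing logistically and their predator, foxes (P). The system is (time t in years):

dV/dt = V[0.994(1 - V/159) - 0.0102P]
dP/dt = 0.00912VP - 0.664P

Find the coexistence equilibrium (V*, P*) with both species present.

V* ≈ 72.8, P* ≈ 52.8

From dP/dt = 0 with P > 0: 0.00912V* = 0.664, so V* = 72.8.
Substitute into dV/dt = 0: 0.994(1 - 72.8/159) = 0.0102P*.
The bracket is 0.542, giving P* = 0.539/0.0102 = 52.8.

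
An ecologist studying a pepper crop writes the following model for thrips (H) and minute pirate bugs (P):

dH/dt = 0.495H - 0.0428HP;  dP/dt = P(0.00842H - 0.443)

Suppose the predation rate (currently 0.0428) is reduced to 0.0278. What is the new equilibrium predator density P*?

At the interior fixed point, setting dH/dt = 0 with H > 0 fixes P* = (prey growth rate)/(HP coefficient) — independent of the other coefficients.
With the change, P* = 0.495/0.0278 = 17.8; it rises from 11.6.

P* ≈ 17.8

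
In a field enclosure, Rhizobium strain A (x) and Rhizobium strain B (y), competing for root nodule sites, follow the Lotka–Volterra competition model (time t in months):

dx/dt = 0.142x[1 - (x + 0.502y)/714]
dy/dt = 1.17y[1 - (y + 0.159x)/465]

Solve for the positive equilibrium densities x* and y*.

x* ≈ 522, y* ≈ 382

Setting both brackets to zero gives the nullclines x + 0.502y = 714 and 0.159x + y = 465.
Substituting y = 465 - 0.159x into the first: x(1 - 0.502·0.159) = 714 - 0.502·465.
So x* = 481/0.92 = 522, and then y* = 465 - 0.159·522 = 382.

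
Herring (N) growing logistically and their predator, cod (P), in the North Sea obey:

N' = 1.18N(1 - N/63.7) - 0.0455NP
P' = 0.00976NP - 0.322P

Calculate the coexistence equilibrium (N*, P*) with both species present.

From dP/dt = 0 with P > 0: 0.00976N* = 0.322, so N* = 33.
Substitute into dN/dt = 0: 1.18(1 - 33/63.7) = 0.0455P*.
The bracket is 0.482, giving P* = 0.569/0.0455 = 12.5.

N* ≈ 33, P* ≈ 12.5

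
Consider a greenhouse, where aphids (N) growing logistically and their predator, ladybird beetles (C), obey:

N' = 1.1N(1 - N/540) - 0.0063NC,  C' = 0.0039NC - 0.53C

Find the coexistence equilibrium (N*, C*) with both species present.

N* ≈ 136, C* ≈ 131

From dC/dt = 0 with C > 0: 0.0039N* = 0.53, so N* = 136.
Substitute into dN/dt = 0: 1.1(1 - 136/540) = 0.0063C*.
The bracket is 0.748, giving C* = 0.823/0.0063 = 131.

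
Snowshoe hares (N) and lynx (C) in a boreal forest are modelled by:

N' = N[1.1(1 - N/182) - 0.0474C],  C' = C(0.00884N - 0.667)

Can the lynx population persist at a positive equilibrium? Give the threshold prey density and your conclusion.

The predator equation gives dC/dt > 0 only when N > 0.667/0.00884 = 75.5.
Without the predator, N → K = 182. Since 182 > 75.5, the predator can invade and persist.

Threshold N = 75.5; K > 75.5, so yes, the predator persists.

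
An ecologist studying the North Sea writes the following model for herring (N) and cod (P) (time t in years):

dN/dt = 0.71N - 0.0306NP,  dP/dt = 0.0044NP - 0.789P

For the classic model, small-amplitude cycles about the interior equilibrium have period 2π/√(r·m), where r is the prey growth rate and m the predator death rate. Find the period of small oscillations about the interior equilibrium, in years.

Here r = 0.71 and m = 0.789, so r·m = 0.56.
ω = √0.56 = 0.748 per year, hence T = 2π/ω ≈ 8.39 years.

T ≈ 8.39 years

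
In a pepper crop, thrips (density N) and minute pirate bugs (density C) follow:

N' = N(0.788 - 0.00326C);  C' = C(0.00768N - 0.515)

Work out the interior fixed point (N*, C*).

N* ≈ 67.1, C* ≈ 242

Set dC/dt = 0 with C > 0: 0.00768N - 0.515 = 0, so N* = 0.515/0.00768 = 67.1.
Set dN/dt = 0 with N > 0: 0.788 - 0.00326C = 0, so C* = 0.788/0.00326 = 242.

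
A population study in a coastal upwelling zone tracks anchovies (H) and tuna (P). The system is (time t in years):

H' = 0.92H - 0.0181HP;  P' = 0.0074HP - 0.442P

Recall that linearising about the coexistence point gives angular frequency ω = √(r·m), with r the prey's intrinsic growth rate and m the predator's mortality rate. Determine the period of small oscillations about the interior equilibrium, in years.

Here r = 0.92 and m = 0.442, so r·m = 0.407.
ω = √0.407 = 0.638 per year, hence T = 2π/ω ≈ 9.85 years.

T ≈ 9.85 years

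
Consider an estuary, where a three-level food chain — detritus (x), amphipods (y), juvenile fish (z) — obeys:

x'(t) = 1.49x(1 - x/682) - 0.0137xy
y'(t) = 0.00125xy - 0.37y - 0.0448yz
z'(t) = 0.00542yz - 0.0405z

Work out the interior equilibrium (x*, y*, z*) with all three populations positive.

x* ≈ 635, y* ≈ 7.47, z* ≈ 9.46

From dz/dt = 0: 0.00542y* = 0.0405, so y* = 7.47.
From dx/dt = 0: 1.49(1 - x*/682) = 0.0137·7.47, giving x* = 682·(1 - 0.0687) = 635.
From dy/dt = 0: 0.00125·635 - 0.37 = 0.0448z*, so z* = 0.424/0.0448 = 9.46.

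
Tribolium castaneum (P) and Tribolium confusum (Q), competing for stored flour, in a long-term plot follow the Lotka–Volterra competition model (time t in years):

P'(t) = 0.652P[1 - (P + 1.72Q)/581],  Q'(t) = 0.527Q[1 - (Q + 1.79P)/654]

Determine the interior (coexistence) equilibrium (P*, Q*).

Setting both brackets to zero gives the nullclines P + 1.72Q = 581 and 1.79P + Q = 654.
Substituting Q = 654 - 1.79P into the first: P(1 - 1.72·1.79) = 581 - 1.72·654.
So P* = -544/-2.08 = 262, and then Q* = 654 - 1.79·262 = 186.

P* ≈ 262, Q* ≈ 186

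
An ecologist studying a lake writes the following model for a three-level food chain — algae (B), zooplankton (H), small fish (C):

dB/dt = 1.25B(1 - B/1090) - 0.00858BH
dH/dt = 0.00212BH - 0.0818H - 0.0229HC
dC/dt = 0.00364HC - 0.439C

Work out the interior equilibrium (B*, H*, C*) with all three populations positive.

B* ≈ 188, H* ≈ 121, C* ≈ 13.8

From dC/dt = 0: 0.00364H* = 0.439, so H* = 121.
From dB/dt = 0: 1.25(1 - B*/1090) = 0.00858·121, giving B* = 1090·(1 - 0.828) = 188.
From dH/dt = 0: 0.00212·188 - 0.0818 = 0.0229C*, so C* = 0.316/0.0229 = 13.8.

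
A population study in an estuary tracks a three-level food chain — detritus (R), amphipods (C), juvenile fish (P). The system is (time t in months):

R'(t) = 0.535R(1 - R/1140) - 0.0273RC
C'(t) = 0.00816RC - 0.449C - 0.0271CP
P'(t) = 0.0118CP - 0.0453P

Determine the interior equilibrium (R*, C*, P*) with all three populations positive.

R* ≈ 917, C* ≈ 3.84, P* ≈ 259

From dP/dt = 0: 0.0118C* = 0.0453, so C* = 3.84.
From dR/dt = 0: 0.535(1 - R*/1140) = 0.0273·3.84, giving R* = 1140·(1 - 0.196) = 917.
From dC/dt = 0: 0.00816·917 - 0.449 = 0.0271P*, so P* = 7.03/0.0271 = 259.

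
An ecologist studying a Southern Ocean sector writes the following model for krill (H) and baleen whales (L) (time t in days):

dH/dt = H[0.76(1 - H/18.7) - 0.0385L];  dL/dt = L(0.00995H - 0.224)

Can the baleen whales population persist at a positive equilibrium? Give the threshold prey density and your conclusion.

Threshold H = 22.5; K < 22.5, so no, the predator goes extinct.

The predator equation gives dL/dt > 0 only when H > 0.224/0.00995 = 22.5.
Without the predator, H → K = 18.7. Since 18.7 < 22.5, the predator cannot invade.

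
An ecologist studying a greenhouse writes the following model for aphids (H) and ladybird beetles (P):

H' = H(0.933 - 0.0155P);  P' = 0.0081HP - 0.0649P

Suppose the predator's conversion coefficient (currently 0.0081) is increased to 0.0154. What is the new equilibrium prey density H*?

At the interior fixed point, setting dP/dt = 0 with P > 0 fixes H* = (predator death rate)/(HP coefficient) — independent of the other coefficients.
With the change, H* = 0.0649/0.0154 = 4.21; it falls from 8.01.

H* ≈ 4.21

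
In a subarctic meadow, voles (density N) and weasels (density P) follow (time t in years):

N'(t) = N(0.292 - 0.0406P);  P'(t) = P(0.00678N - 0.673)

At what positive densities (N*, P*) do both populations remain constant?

Set dP/dt = 0 with P > 0: 0.00678N - 0.673 = 0, so N* = 0.673/0.00678 = 99.3.
Set dN/dt = 0 with N > 0: 0.292 - 0.0406P = 0, so P* = 0.292/0.0406 = 7.19.

N* ≈ 99.3, P* ≈ 7.19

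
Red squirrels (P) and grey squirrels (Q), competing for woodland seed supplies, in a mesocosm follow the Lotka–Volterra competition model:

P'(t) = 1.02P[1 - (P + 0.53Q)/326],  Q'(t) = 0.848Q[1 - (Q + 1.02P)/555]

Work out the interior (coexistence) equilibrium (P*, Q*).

Setting both brackets to zero gives the nullclines P + 0.53Q = 326 and 1.02P + Q = 555.
Substituting Q = 555 - 1.02P into the first: P(1 - 0.53·1.02) = 326 - 0.53·555.
So P* = 31.8/0.459 = 69.3, and then Q* = 555 - 1.02·69.3 = 484.

P* ≈ 69.3, Q* ≈ 484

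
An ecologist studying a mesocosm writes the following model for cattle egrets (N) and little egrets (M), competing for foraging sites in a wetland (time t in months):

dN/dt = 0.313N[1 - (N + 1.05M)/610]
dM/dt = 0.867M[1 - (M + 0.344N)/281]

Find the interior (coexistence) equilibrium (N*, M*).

Setting both brackets to zero gives the nullclines N + 1.05M = 610 and 0.344N + M = 281.
Substituting M = 281 - 0.344N into the first: N(1 - 1.05·0.344) = 610 - 1.05·281.
So N* = 315/0.639 = 493, and then M* = 281 - 0.344·493 = 111.

N* ≈ 493, M* ≈ 111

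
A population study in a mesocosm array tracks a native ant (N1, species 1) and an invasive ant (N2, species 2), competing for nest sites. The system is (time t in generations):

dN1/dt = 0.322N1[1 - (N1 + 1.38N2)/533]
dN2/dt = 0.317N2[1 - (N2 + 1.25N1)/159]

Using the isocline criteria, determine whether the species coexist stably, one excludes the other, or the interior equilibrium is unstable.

species 1 excludes species 2

Compare the nullcline intercepts: K1/α12 = 533/1.38 = 386 > K2 = 159; K2/α21 = 159/1.25 = 127 < K1 = 533.
Since the inequalities point opposite ways, species 1 can invade but species 2 cannot.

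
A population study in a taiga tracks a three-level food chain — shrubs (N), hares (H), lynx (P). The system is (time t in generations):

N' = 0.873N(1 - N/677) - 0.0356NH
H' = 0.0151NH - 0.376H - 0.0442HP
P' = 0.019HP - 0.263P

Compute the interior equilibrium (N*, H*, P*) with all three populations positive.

From dP/dt = 0: 0.019H* = 0.263, so H* = 13.8.
From dN/dt = 0: 0.873(1 - N*/677) = 0.0356·13.8, giving N* = 677·(1 - 0.564) = 295.
From dH/dt = 0: 0.0151·295 - 0.376 = 0.0442P*, so P* = 4.08/0.0442 = 92.2.

N* ≈ 295, H* ≈ 13.8, P* ≈ 92.2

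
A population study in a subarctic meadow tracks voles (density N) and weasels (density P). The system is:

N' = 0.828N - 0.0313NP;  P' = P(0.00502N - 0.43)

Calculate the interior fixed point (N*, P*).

Set dP/dt = 0 with P > 0: 0.00502N - 0.43 = 0, so N* = 0.43/0.00502 = 85.7.
Set dN/dt = 0 with N > 0: 0.828 - 0.0313P = 0, so P* = 0.828/0.0313 = 26.5.

N* ≈ 85.7, P* ≈ 26.5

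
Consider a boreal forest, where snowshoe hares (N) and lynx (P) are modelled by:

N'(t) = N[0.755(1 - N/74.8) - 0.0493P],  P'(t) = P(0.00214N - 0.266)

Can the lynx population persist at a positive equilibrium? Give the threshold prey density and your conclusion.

Threshold N = 124; K < 124, so no, the predator goes extinct.

The predator equation gives dP/dt > 0 only when N > 0.266/0.00214 = 124.
Without the predator, N → K = 74.8. Since 74.8 < 124, the predator cannot invade.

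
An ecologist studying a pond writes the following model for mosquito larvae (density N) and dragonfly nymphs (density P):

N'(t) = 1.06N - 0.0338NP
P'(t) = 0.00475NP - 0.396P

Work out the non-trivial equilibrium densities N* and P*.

N* ≈ 83.4, P* ≈ 31.4

Set dP/dt = 0 with P > 0: 0.00475N - 0.396 = 0, so N* = 0.396/0.00475 = 83.4.
Set dN/dt = 0 with N > 0: 1.06 - 0.0338P = 0, so P* = 1.06/0.0338 = 31.4.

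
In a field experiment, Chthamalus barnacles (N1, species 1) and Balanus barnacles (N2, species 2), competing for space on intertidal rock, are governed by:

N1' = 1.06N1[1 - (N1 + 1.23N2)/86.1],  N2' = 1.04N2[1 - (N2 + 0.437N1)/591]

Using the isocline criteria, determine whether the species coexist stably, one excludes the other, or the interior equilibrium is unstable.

Compare the nullcline intercepts: K1/α12 = 86.1/1.23 = 70 < K2 = 591; K2/α21 = 591/0.437 = 1350 > K1 = 86.1.
Since the inequalities point opposite ways, species 2 can invade but species 1 cannot.

species 2 excludes species 1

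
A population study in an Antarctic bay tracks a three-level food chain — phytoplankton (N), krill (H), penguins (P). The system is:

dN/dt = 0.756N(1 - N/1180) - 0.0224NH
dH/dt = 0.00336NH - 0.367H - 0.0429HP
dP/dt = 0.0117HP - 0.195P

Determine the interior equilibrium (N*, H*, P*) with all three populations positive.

From dP/dt = 0: 0.0117H* = 0.195, so H* = 16.7.
From dN/dt = 0: 0.756(1 - N*/1180) = 0.0224·16.7, giving N* = 1180·(1 - 0.494) = 597.
From dH/dt = 0: 0.00336·597 - 0.367 = 0.0429P*, so P* = 1.64/0.0429 = 38.2.

N* ≈ 597, H* ≈ 16.7, P* ≈ 38.2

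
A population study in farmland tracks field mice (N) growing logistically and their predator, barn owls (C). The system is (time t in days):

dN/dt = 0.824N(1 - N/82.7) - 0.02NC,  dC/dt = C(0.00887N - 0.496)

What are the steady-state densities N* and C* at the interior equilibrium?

From dC/dt = 0 with C > 0: 0.00887N* = 0.496, so N* = 55.9.
Substitute into dN/dt = 0: 0.824(1 - 55.9/82.7) = 0.02C*.
The bracket is 0.324, giving C* = 0.267/0.02 = 13.3.

N* ≈ 55.9, C* ≈ 13.3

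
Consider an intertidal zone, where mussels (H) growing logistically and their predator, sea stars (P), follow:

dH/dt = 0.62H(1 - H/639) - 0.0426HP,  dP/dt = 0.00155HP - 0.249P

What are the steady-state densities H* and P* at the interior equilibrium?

H* ≈ 161, P* ≈ 10.9

From dP/dt = 0 with P > 0: 0.00155H* = 0.249, so H* = 161.
Substitute into dH/dt = 0: 0.62(1 - 161/639) = 0.0426P*.
The bracket is 0.749, giving P* = 0.464/0.0426 = 10.9.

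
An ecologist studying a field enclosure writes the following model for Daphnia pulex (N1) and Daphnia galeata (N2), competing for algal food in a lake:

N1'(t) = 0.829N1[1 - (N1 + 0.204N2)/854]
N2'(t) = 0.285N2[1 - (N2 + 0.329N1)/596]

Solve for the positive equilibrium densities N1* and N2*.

N1* ≈ 785, N2* ≈ 338

Setting both brackets to zero gives the nullclines N1 + 0.204N2 = 854 and 0.329N1 + N2 = 596.
Substituting N2 = 596 - 0.329N1 into the first: N1(1 - 0.204·0.329) = 854 - 0.204·596.
So N1* = 732/0.933 = 785, and then N2* = 596 - 0.329·785 = 338.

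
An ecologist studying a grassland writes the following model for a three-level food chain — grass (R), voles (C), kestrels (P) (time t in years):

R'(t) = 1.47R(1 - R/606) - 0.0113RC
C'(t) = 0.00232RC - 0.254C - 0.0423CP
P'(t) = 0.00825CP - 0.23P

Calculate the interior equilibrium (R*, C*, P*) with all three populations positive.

From dP/dt = 0: 0.00825C* = 0.23, so C* = 27.9.
From dR/dt = 0: 1.47(1 - R*/606) = 0.0113·27.9, giving R* = 606·(1 - 0.214) = 476.
From dC/dt = 0: 0.00232·476 - 0.254 = 0.0423P*, so P* = 0.851/0.0423 = 20.1.

R* ≈ 476, C* ≈ 27.9, P* ≈ 20.1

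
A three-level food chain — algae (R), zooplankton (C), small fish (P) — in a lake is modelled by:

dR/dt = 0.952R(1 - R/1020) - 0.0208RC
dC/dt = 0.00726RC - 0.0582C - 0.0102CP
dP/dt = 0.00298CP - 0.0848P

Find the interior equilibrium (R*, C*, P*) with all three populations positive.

R* ≈ 386, C* ≈ 28.5, P* ≈ 269

From dP/dt = 0: 0.00298C* = 0.0848, so C* = 28.5.
From dR/dt = 0: 0.952(1 - R*/1020) = 0.0208·28.5, giving R* = 1020·(1 - 0.622) = 386.
From dC/dt = 0: 0.00726·386 - 0.0582 = 0.0102P*, so P* = 2.74/0.0102 = 269.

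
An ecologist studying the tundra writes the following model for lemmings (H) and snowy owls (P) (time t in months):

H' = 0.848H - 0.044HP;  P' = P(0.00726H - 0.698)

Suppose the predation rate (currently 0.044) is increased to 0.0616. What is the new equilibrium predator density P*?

P* ≈ 13.8

At the interior fixed point, setting dH/dt = 0 with H > 0 fixes P* = (prey growth rate)/(HP coefficient) — independent of the other coefficients.
With the change, P* = 0.848/0.0616 = 13.8; it falls from 19.3.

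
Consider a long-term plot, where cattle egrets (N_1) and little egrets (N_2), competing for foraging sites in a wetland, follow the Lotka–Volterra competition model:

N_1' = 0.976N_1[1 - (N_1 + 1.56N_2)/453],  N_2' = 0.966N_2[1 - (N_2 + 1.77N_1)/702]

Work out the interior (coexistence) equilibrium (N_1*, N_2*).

Setting both brackets to zero gives the nullclines N_1 + 1.56N_2 = 453 and 1.77N_1 + N_2 = 702.
Substituting N_2 = 702 - 1.77N_1 into the first: N_1(1 - 1.56·1.77) = 453 - 1.56·702.
So N_1* = -642/-1.76 = 365, and then N_2* = 702 - 1.77·365 = 56.7.

N_1* ≈ 365, N_2* ≈ 56.7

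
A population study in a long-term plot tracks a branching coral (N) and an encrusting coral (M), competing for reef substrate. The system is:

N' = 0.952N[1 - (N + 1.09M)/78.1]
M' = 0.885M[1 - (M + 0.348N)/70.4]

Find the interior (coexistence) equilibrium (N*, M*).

N* ≈ 2.2, M* ≈ 69.6

Setting both brackets to zero gives the nullclines N + 1.09M = 78.1 and 0.348N + M = 70.4.
Substituting M = 70.4 - 0.348N into the first: N(1 - 1.09·0.348) = 78.1 - 1.09·70.4.
So N* = 1.36/0.621 = 2.2, and then M* = 70.4 - 0.348·2.2 = 69.6.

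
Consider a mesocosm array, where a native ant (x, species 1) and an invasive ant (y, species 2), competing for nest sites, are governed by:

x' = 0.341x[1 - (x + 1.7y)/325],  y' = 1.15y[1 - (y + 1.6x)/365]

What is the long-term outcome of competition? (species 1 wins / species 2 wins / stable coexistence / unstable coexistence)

Compare the nullcline intercepts: K1/α12 = 325/1.7 = 191 < K2 = 365; K2/α21 = 365/1.6 = 228 < K1 = 325.
Since both are reversed, neither can invade when rare; the interior point is a saddle.

unstable coexistence (outcome depends on initial conditions)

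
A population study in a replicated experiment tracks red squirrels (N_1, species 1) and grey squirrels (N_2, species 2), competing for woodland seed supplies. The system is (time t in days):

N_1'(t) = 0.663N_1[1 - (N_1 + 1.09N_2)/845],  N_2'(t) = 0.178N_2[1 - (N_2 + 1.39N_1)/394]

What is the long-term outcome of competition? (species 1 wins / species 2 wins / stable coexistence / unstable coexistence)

species 1 excludes species 2

Compare the nullcline intercepts: K1/α12 = 845/1.09 = 775 > K2 = 394; K2/α21 = 394/1.39 = 283 < K1 = 845.
Since the inequalities point opposite ways, species 1 can invade but species 2 cannot.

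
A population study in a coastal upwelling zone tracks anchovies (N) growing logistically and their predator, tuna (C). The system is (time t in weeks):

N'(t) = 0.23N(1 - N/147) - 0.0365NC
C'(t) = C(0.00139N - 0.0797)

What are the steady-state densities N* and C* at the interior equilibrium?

N* ≈ 57.3, C* ≈ 3.84

From dC/dt = 0 with C > 0: 0.00139N* = 0.0797, so N* = 57.3.
Substitute into dN/dt = 0: 0.23(1 - 57.3/147) = 0.0365C*.
The bracket is 0.61, giving C* = 0.14/0.0365 = 3.84.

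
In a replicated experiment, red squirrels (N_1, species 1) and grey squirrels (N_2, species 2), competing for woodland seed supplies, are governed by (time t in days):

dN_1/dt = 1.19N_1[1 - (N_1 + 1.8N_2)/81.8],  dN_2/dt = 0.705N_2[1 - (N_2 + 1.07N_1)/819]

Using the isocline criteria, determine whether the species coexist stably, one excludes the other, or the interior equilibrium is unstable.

Compare the nullcline intercepts: K1/α12 = 81.8/1.8 = 45.4 < K2 = 819; K2/α21 = 819/1.07 = 765 > K1 = 81.8.
Since the inequalities point opposite ways, species 2 can invade but species 1 cannot.

species 2 excludes species 1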